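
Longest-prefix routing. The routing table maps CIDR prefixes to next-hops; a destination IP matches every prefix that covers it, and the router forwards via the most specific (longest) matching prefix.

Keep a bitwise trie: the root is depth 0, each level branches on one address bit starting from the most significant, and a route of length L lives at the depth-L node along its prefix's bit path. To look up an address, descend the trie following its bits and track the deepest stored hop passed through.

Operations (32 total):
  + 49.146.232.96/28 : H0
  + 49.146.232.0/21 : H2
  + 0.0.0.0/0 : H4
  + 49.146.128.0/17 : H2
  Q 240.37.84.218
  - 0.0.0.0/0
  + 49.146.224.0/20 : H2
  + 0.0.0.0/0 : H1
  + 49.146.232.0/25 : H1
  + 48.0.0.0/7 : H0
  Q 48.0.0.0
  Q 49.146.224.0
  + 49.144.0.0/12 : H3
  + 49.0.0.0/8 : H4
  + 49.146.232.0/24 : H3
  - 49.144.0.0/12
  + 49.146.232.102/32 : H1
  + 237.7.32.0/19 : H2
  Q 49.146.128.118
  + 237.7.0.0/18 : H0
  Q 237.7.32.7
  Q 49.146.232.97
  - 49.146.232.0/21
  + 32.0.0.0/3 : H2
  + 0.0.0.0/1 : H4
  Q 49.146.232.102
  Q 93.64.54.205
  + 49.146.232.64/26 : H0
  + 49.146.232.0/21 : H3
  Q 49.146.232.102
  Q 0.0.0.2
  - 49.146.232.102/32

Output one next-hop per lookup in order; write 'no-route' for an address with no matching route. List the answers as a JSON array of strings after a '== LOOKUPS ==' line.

Apply in order:
  + 49.146.232.96/28 (H0) depth=28
  + 49.146.232.0/21 (H2) depth=21
  + 0.0.0.0/0 (H4) depth=0
  + 49.146.128.0/17 (H2) depth=17
  lookup 240.37.84.218: bits ε walk d0:H4 -> H4
  del 0.0.0.0/0 (clear depth 0)
  + 49.146.224.0/20 (H2) depth=20
  + 0.0.0.0/0 (H1) depth=0
  + 49.146.232.0/25 (H1) depth=25
  + 48.0.0.0/7 (H0) depth=7
  lookup 48.0.0.0: bits 0011000 walk d0:H1→d1:-→d2:-→d3:-→d4:-→d5:-→d6:-→d7:H0 -> H0
  lookup 49.146.224.0: bits 00110001100100101110 walk d0:H1→d1:-→d2:-→d3:-→d4:-→d5:-→d6:-→d7:H0→d8:-→d9:-→d10:-→d11:-→d12:-→d13:-→d14:-→d15:-→d16:-→d17:H2→d18:-→d19:-→d20:H2 -> H2
  + 49.144.0.0/12 (H3) depth=12
  + 49.0.0.0/8 (H4) depth=8
  + 49.146.232.0/24 (H3) depth=24
  del 49.144.0.0/12 (clear depth 12)
  + 49.146.232.102/32 (H1) depth=32
  + 237.7.32.0/19 (H2) depth=19
  lookup 49.146.128.118: bits 00110001100100101 walk d0:H1→d1:-→d2:-→d3:-→d4:-→d5:-→d6:-→d7:H0→d8:H4→d9:-→d10:-→d11:-→d12:-→d13:-→d14:-→d15:-→d16:-→d17:H2 -> H2
  + 237.7.0.0/18 (H0) depth=18
  lookup 237.7.32.7: bits 1110110100000111001 walk d0:H1→d1:-→d2:-→d3:-→d4:-→d5:-→d6:-→d7:-→d8:-→d9:-→d10:-→d11:-→d12:-→d13:-→d14:-→d15:-→d16:-→d17:-→d18:H0→d19:H2 -> H2
  lookup 49.146.232.97: bits 00110001100100101110100001100 walk d0:H1→d1:-→d2:-→d3:-→d4:-→d5:-→d6:-→d7:H0→d8:H4→d9:-→d10:-→d11:-→d12:-→d13:-→d14:-→d15:-→d16:-→d17:H2→d18:-→d19:-→d20:H2→d21:H2→d22:-→d23:-→d24:H3→d25:H1→d26:-→d27:-→d28:H0→d29:- -> H0
  del 49.146.232.0/21 (clear depth 21)
  + 32.0.0.0/3 (H2) depth=3
  + 0.0.0.0/1 (H4) depth=1
  lookup 49.146.232.102: bits 00110001100100101110100001100110 walk d0:H1→d1:H4→d2:-→d3:H2→d4:-→d5:-→d6:-→d7:H0→d8:H4→d9:-→d10:-→d11:-→d12:-→d13:-→d14:-→d15:-→d16:-→d17:H2→d18:-→d19:-→d20:H2→d21:-→d22:-→d23:-→d24:H3→d25:H1→d26:-→d27:-→d28:H0→d29:-→d30:-→d31:-→d32:H1 -> H1
  lookup 93.64.54.205: bits 0 walk d0:H1→d1:H4 -> H4
  + 49.146.232.64/26 (H0) depth=26
  + 49.146.232.0/21 (H3) depth=21
  lookup 49.146.232.102: bits 00110001100100101110100001100110 walk d0:H1→d1:H4→d2:-→d3:H2→d4:-→d5:-→d6:-→d7:H0→d8:H4→d9:-→d10:-→d11:-→d12:-→d13:-→d14:-→d15:-→d16:-→d17:H2→d18:-→d19:-→d20:H2→d21:H3→d22:-→d23:-→d24:H3→d25:H1→d26:H0→d27:-→d28:H0→d29:-→d30:-→d31:-→d32:H1 -> H1
  lookup 0.0.0.2: bits 00 walk d0:H1→d1:H4→d2:- -> H4
  del 49.146.232.102/32 (clear depth 32)

== LOOKUPS ==
["H4","H0","H2","H2","H2","H0","H1","H4","H1","H4"]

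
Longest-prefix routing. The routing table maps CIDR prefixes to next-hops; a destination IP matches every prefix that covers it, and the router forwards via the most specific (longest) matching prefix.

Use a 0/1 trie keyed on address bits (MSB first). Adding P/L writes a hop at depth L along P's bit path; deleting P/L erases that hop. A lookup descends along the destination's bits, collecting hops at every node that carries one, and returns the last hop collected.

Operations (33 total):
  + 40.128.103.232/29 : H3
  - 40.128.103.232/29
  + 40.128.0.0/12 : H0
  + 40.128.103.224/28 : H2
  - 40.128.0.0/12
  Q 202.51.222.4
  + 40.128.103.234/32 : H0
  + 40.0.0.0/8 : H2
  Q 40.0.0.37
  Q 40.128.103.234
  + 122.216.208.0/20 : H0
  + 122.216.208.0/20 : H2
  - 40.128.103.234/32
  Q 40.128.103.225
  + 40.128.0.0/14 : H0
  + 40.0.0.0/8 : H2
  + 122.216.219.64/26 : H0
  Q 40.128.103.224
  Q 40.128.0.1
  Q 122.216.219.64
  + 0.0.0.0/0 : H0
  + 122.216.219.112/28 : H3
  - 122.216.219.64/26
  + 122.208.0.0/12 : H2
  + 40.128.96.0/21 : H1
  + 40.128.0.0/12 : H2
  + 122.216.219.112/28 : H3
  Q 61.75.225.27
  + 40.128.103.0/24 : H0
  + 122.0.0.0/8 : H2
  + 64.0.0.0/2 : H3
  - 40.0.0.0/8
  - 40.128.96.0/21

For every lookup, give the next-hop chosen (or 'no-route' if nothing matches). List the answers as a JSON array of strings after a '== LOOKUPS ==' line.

Process each operation:
  add 40.128.103.232/29 -> H3 at depth 29
  - 40.128.103.232/29 clear@29
  add 40.128.0.0/12 -> H0 at depth 12
  add 40.128.103.224/28 -> H2 at depth 28
  - 40.128.0.0/12 clear@12
  lookup 202.51.222.4: bits ε walk d0:- -> no-route
  add 40.128.103.234/32 -> H0 at depth 32
  add 40.0.0.0/8 -> H2 at depth 8
  lookup 40.0.0.37: bits 00101000 walk d0:-→d1:-→d2:-→d3:-→d4:-→d5:-→d6:-→d7:-→d8:H2 -> H2
  lookup 40.128.103.234: bits 00101000100000000110011111101010 walk d0:-→d1:-→d2:-→d3:-→d4:-→d5:-→d6:-→d7:-→d8:H2→d9:-→d10:-→d11:-→d12:-→d13:-→d14:-→d15:-→d16:-→d17:-→d18:-→d19:-→d20:-→d21:-→d22:-→d23:-→d24:-→d25:-→d26:-→d27:-→d28:H2→d29:-→d30:-→d31:-→d32:H0 -> H0
  add 122.216.208.0/20 -> H0 at depth 20
  add 122.216.208.0/20 -> H2 at depth 20
  - 40.128.103.234/32 clear@32
  lookup 40.128.103.225: bits 0010100010000000011001111110 walk d0:-→d1:-→d2:-→d3:-→d4:-→d5:-→d6:-→d7:-→d8:H2→d9:-→d10:-→d11:-→d12:-→d13:-→d14:-→d15:-→d16:-→d17:-→d18:-→d19:-→d20:-→d21:-→d22:-→d23:-→d24:-→d25:-→d26:-→d27:-→d28:H2 -> H2
  add 40.128.0.0/14 -> H0 at depth 14
  add 40.0.0.0/8 -> H2 at depth 8
  add 122.216.219.64/26 -> H0 at depth 26
  lookup 40.128.103.224: bits 0010100010000000011001111110 walk d0:-→d1:-→d2:-→d3:-→d4:-→d5:-→d6:-→d7:-→d8:H2→d9:-→d10:-→d11:-→d12:-→d13:-→d14:H0→d15:-→d16:-→d17:-→d18:-→d19:-→d20:-→d21:-→d22:-→d23:-→d24:-→d25:-→d26:-→d27:-→d28:H2 -> H2
  lookup 40.128.0.1: bits 00101000100000000 walk d0:-→d1:-→d2:-→d3:-→d4:-→d5:-→d6:-→d7:-→d8:H2→d9:-→d10:-→d11:-→d12:-→d13:-→d14:H0→d15:-→d16:-→d17:- -> H0
  lookup 122.216.219.64: bits 01111010110110001101101101 walk d0:-→d1:-→d2:-→d3:-→d4:-→d5:-→d6:-→d7:-→d8:-→d9:-→d10:-→d11:-→d12:-→d13:-→d14:-→d15:-→d16:-→d17:-→d18:-→d19:-→d20:H2→d21:-→d22:-→d23:-→d24:-→d25:-→d26:H0 -> H0
  add 0.0.0.0/0 -> H0 at depth 0
  add 122.216.219.112/28 -> H3 at depth 28
  - 122.216.219.64/26 clear@26
  add 122.208.0.0/12 -> H2 at depth 12
  add 40.128.96.0/21 -> H1 at depth 21
  add 40.128.0.0/12 -> H2 at depth 12
  add 122.216.219.112/28 -> H3 at depth 28
  lookup 61.75.225.27: bits 001 walk d0:H0→d1:-→d2:-→d3:- -> H0
  add 40.128.103.0/24 -> H0 at depth 24
  add 122.0.0.0/8 -> H2 at depth 8
  add 64.0.0.0/2 -> H3 at depth 2
  - 40.0.0.0/8 clear@8
  - 40.128.96.0/21 clear@21

== LOOKUPS ==
["no-route","H2","H0","H2","H2","H0","H0","H0"]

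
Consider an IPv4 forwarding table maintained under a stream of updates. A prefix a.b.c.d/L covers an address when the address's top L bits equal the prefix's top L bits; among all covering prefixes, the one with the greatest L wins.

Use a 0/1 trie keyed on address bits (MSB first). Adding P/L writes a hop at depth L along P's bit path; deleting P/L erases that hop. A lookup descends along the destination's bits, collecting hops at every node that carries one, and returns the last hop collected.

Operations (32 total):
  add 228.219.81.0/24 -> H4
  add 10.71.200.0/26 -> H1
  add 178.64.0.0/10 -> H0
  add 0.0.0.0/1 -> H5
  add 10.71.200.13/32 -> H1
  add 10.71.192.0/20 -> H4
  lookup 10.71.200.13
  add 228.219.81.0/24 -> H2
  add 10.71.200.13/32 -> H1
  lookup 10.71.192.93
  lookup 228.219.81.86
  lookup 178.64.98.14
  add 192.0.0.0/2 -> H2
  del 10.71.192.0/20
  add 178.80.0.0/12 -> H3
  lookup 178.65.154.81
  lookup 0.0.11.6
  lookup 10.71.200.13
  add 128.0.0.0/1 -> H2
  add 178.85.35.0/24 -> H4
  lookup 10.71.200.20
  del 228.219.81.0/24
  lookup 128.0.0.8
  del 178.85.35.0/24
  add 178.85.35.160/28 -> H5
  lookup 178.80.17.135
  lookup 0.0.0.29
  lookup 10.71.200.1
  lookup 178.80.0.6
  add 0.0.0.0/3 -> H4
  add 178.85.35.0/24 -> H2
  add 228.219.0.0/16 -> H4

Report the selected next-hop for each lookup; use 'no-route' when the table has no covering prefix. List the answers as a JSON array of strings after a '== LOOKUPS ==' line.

Apply in order:
  + 228.219.81.0/24 (H4) depth=24
  + 10.71.200.0/26 (H1) depth=26
  + 178.64.0.0/10 (H0) depth=10
  + 0.0.0.0/1 (H5) depth=1
  + 10.71.200.13/32 (H1) depth=32
  + 10.71.192.0/20 (H4) depth=20
  Q 10.71.200.13: descend 00001010010001111100100000001101 ; hops seen [H5,H4,H1,H1] ; pick H1
  + 228.219.81.0/24 (H2) depth=24
  + 10.71.200.13/32 (H1) depth=32
  Q 10.71.192.93: descend 00001010010001111100 ; hops seen [H5,H4] ; pick H4
  Q 228.219.81.86: descend 111001001101101101010001 ; hops seen [H2] ; pick H2
  Q 178.64.98.14: descend 1011001001 ; hops seen [H0] ; pick H0
  + 192.0.0.0/2 (H2) depth=2
  - 10.71.192.0/20 clear@20
  + 178.80.0.0/12 (H3) depth=12
  Q 178.65.154.81: descend 10110010010 ; hops seen [H0] ; pick H0
  Q 0.0.11.6: descend 0000 ; hops seen [H5] ; pick H5
  Q 10.71.200.13: descend 00001010010001111100100000001101 ; hops seen [H5,H1,H1] ; pick H1
  + 128.0.0.0/1 (H2) depth=1
  + 178.85.35.0/24 (H4) depth=24
  Q 10.71.200.20: descend 000010100100011111001000000 ; hops seen [H5,H1] ; pick H1
  - 228.219.81.0/24 clear@24
  Q 128.0.0.8: descend 10 ; hops seen [H2] ; pick H2
  - 178.85.35.0/24 clear@24
  + 178.85.35.160/28 (H5) depth=28
  Q 178.80.17.135: descend 1011001001010 ; hops seen [H2,H0,H3] ; pick H3
  Q 0.0.0.29: descend 0000 ; hops seen [H5] ; pick H5
  Q 10.71.200.1: descend 0000101001000111110010000000 ; hops seen [H5,H1] ; pick H1
  Q 178.80.0.6: descend 1011001001010 ; hops seen [H2,H0,H3] ; pick H3
  + 0.0.0.0/3 (H4) depth=3
  + 178.85.35.0/24 (H2) depth=24
  + 228.219.0.0/16 (H4) depth=16

== LOOKUPS ==
["H1","H4","H2","H0","H0","H5","H1","H1","H2","H3","H5","H1","H3"]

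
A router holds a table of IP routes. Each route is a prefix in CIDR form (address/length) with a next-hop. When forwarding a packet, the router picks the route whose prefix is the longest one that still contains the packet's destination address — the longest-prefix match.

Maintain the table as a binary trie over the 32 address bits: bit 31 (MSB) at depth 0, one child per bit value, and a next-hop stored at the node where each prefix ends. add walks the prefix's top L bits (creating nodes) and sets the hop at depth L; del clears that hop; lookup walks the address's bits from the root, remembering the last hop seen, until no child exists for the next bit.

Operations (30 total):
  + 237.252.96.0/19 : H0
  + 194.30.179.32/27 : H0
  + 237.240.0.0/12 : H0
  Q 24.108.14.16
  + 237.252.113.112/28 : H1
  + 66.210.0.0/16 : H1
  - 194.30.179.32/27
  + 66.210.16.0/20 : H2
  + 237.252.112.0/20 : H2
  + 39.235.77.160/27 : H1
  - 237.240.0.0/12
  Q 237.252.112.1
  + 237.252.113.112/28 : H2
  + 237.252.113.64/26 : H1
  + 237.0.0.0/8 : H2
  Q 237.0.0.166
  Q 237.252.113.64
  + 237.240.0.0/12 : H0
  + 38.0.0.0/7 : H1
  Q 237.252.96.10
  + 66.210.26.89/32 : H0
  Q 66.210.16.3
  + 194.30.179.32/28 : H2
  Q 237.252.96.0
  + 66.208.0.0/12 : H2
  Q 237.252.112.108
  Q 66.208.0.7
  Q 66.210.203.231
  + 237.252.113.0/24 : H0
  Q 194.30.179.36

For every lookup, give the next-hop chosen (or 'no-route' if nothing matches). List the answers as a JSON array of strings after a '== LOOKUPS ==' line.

Apply in order:
  add 237.252.96.0/19 -> H0 at depth 19
  add 194.30.179.32/27 -> H0 at depth 27
  add 237.240.0.0/12 -> H0 at depth 12
  Q 24.108.14.16: descend ε ; hops seen [∅] ; pick no-route
  add 237.252.113.112/28 -> H1 at depth 28
  add 66.210.0.0/16 -> H1 at depth 16
  del 194.30.179.32/27 (clear depth 27)
  add 66.210.16.0/20 -> H2 at depth 20
  add 237.252.112.0/20 -> H2 at depth 20
  add 39.235.77.160/27 -> H1 at depth 27
  del 237.240.0.0/12 (clear depth 12)
  Q 237.252.112.1: descend 11101101111111000111000 ; hops seen [H0,H2] ; pick H2
  add 237.252.113.112/28 -> H2 at depth 28
  add 237.252.113.64/26 -> H1 at depth 26
  add 237.0.0.0/8 -> H2 at depth 8
  Q 237.0.0.166: descend 11101101 ; hops seen [H2] ; pick H2
  Q 237.252.113.64: descend 11101101111111000111000101 ; hops seen [H2,H0,H2,H1] ; pick H1
  add 237.240.0.0/12 -> H0 at depth 12
  add 38.0.0.0/7 -> H1 at depth 7
  Q 237.252.96.10: descend 1110110111111100011 ; hops seen [H2,H0,H0] ; pick H0
  add 66.210.26.89/32 -> H0 at depth 32
  Q 66.210.16.3: descend 01000010110100100001 ; hops seen [H1,H2] ; pick H2
  add 194.30.179.32/28 -> H2 at depth 28
  Q 237.252.96.0: descend 1110110111111100011 ; hops seen [H2,H0,H0] ; pick H0
  add 66.208.0.0/12 -> H2 at depth 12
  Q 237.252.112.108: descend 11101101111111000111000 ; hops seen [H2,H0,H0,H2] ; pick H2
  Q 66.208.0.7: descend 01000010110100 ; hops seen [H2] ; pick H2
  Q 66.210.203.231: descend 0100001011010010 ; hops seen [H2,H1] ; pick H1
  add 237.252.113.0/24 -> H0 at depth 24
  Q 194.30.179.36: descend 1100001000011110101100110010 ; hops seen [H2] ; pick H2

== LOOKUPS ==
["no-route","H2","H2","H1","H0","H2","H0","H2","H2","H1","H2"]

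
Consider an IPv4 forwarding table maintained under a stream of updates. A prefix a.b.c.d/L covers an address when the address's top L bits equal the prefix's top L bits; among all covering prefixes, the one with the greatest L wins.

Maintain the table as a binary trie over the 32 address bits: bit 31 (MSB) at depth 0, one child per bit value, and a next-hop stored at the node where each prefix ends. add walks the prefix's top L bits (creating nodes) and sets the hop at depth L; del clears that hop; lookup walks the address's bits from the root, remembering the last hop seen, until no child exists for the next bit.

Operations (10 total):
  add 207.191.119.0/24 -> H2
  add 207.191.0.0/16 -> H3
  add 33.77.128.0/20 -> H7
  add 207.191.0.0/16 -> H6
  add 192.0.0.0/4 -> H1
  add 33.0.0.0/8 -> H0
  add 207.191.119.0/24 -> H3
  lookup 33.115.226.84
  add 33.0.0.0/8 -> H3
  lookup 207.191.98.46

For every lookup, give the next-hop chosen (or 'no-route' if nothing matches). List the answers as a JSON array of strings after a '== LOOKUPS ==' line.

Process each operation:
  + 207.191.119.0/24 (H2) depth=24
  + 207.191.0.0/16 (H3) depth=16
  + 33.77.128.0/20 (H7) depth=20
  + 207.191.0.0/16 (H6) depth=16
  + 192.0.0.0/4 (H1) depth=4
  + 33.0.0.0/8 (H0) depth=8
  + 207.191.119.0/24 (H3) depth=24
  Q 33.115.226.84: descend 0010000101 ; hops seen [H0] ; pick H0
  + 33.0.0.0/8 (H3) depth=8
  Q 207.191.98.46: descend 1100111110111111011 ; hops seen [H1,H6] ; pick H6

== LOOKUPS ==
["H0","H6"]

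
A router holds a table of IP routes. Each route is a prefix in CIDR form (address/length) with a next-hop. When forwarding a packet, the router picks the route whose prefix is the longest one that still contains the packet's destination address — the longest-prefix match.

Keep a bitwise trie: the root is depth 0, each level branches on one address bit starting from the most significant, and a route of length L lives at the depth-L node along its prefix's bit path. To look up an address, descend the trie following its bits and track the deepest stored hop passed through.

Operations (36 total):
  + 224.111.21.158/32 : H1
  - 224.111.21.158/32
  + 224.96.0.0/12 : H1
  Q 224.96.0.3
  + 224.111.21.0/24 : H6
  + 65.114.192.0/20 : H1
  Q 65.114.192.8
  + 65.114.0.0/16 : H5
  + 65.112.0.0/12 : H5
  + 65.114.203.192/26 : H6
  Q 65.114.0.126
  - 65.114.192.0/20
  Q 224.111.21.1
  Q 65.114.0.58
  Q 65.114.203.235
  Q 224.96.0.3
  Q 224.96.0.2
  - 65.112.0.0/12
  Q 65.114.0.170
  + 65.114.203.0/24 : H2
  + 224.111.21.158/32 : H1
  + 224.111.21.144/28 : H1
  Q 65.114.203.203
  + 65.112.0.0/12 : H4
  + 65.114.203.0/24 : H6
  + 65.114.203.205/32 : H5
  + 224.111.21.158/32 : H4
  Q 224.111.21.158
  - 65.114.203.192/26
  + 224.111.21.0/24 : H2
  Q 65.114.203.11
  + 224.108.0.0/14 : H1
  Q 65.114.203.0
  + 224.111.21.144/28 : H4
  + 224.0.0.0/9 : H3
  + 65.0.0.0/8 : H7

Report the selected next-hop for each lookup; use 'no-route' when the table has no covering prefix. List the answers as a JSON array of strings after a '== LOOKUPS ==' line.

Apply in order:
  + 224.111.21.158/32 (H1) depth=32
  - 224.111.21.158/32 clear@32
  + 224.96.0.0/12 (H1) depth=12
  ? 224.96.0.3  path d0:-→d1:-→d2:-→d3:-→d4:-→d5:-→d6:-→d7:-→d8:-→d9:-→d10:-→d11:-→d12:H1  best=H1
  + 224.111.21.0/24 (H6) depth=24
  + 65.114.192.0/20 (H1) depth=20
  ? 65.114.192.8  path d0:-→d1:-→d2:-→d3:-→d4:-→d5:-→d6:-→d7:-→d8:-→d9:-→d10:-→d11:-→d12:-→d13:-→d14:-→d15:-→d16:-→d17:-→d18:-→d19:-→d20:H1  best=H1
  + 65.114.0.0/16 (H5) depth=16
  + 65.112.0.0/12 (H5) depth=12
  + 65.114.203.192/26 (H6) depth=26
  ? 65.114.0.126  path d0:-→d1:-→d2:-→d3:-→d4:-→d5:-→d6:-→d7:-→d8:-→d9:-→d10:-→d11:-→d12:H5→d13:-→d14:-→d15:-→d16:H5  best=H5
  - 65.114.192.0/20 clear@20
  ? 224.111.21.1  path d0:-→d1:-→d2:-→d3:-→d4:-→d5:-→d6:-→d7:-→d8:-→d9:-→d10:-→d11:-→d12:H1→d13:-→d14:-→d15:-→d16:-→d17:-→d18:-→d19:-→d20:-→d21:-→d22:-→d23:-→d24:H6  best=H6
  ? 65.114.0.58  path d0:-→d1:-→d2:-→d3:-→d4:-→d5:-→d6:-→d7:-→d8:-→d9:-→d10:-→d11:-→d12:H5→d13:-→d14:-→d15:-→d16:H5  best=H5
  ? 65.114.203.235  path d0:-→d1:-→d2:-→d3:-→d4:-→d5:-→d6:-→d7:-→d8:-→d9:-→d10:-→d11:-→d12:H5→d13:-→d14:-→d15:-→d16:H5→d17:-→d18:-→d19:-→d20:-→d21:-→d22:-→d23:-→d24:-→d25:-→d26:H6  best=H6
  ? 224.96.0.3  path d0:-→d1:-→d2:-→d3:-→d4:-→d5:-→d6:-→d7:-→d8:-→d9:-→d10:-→d11:-→d12:H1  best=H1
  ? 224.96.0.2  path d0:-→d1:-→d2:-→d3:-→d4:-→d5:-→d6:-→d7:-→d8:-→d9:-→d10:-→d11:-→d12:H1  best=H1
  - 65.112.0.0/12 clear@12
  ? 65.114.0.170  path d0:-→d1:-→d2:-→d3:-→d4:-→d5:-→d6:-→d7:-→d8:-→d9:-→d10:-→d11:-→d12:-→d13:-→d14:-→d15:-→d16:H5  best=H5
  + 65.114.203.0/24 (H2) depth=24
  + 224.111.21.158/32 (H1) depth=32
  + 224.111.21.144/28 (H1) depth=28
  ? 65.114.203.203  path d0:-→d1:-→d2:-→d3:-→d4:-→d5:-→d6:-→d7:-→d8:-→d9:-→d10:-→d11:-→d12:-→d13:-→d14:-→d15:-→d16:H5→d17:-→d18:-→d19:-→d20:-→d21:-→d22:-→d23:-→d24:H2→d25:-→d26:H6  best=H6
  + 65.112.0.0/12 (H4) depth=12
  + 65.114.203.0/24 (H6) depth=24
  + 65.114.203.205/32 (H5) depth=32
  + 224.111.21.158/32 (H4) depth=32
  ? 224.111.21.158  path d0:-→d1:-→d2:-→d3:-→d4:-→d5:-→d6:-→d7:-→d8:-→d9:-→d10:-→d11:-→d12:H1→d13:-→d14:-→d15:-→d16:-→d17:-→d18:-→d19:-→d20:-→d21:-→d22:-→d23:-→d24:H6→d25:-→d26:-→d27:-→d28:H1→d29:-→d30:-→d31:-→d32:H4  best=H4
  - 65.114.203.192/26 clear@26
  + 224.111.21.0/24 (H2) depth=24
  ? 65.114.203.11  path d0:-→d1:-→d2:-→d3:-→d4:-→d5:-→d6:-→d7:-→d8:-→d9:-→d10:-→d11:-→d12:H4→d13:-→d14:-→d15:-→d16:H5→d17:-→d18:-→d19:-→d20:-→d21:-→d22:-→d23:-→d24:H6  best=H6
  + 224.108.0.0/14 (H1) depth=14
  ? 65.114.203.0  path d0:-→d1:-→d2:-→d3:-→d4:-→d5:-→d6:-→d7:-→d8:-→d9:-→d10:-→d11:-→d12:H4→d13:-→d14:-→d15:-→d16:H5→d17:-→d18:-→d19:-→d20:-→d21:-→d22:-→d23:-→d24:H6  best=H6
  + 224.111.21.144/28 (H4) depth=28
  + 224.0.0.0/9 (H3) depth=9
  + 65.0.0.0/8 (H7) depth=8

== LOOKUPS ==
["H1","H1","H5","H6","H5","H6","H1","H1","H5","H6","H4","H6","H6"]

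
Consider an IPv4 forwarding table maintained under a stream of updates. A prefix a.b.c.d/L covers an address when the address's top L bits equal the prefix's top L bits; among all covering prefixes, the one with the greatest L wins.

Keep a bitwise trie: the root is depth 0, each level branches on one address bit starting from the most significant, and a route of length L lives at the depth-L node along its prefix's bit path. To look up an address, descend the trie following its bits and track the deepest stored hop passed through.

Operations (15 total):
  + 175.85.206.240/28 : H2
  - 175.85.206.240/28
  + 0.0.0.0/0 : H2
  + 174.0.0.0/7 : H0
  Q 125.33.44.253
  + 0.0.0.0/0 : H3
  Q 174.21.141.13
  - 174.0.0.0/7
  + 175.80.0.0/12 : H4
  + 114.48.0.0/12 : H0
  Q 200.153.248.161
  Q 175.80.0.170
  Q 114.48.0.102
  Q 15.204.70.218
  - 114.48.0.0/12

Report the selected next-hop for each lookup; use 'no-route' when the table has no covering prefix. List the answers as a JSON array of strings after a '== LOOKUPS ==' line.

Trace:
  add 175.85.206.240/28 -> H2 at depth 28
  - 175.85.206.240/28 clear@28
  add 0.0.0.0/0 -> H2 at depth 0
  add 174.0.0.0/7 -> H0 at depth 7
  lookup 125.33.44.253: bits ε walk d0:H2 -> H2
  add 0.0.0.0/0 -> H3 at depth 0
  lookup 174.21.141.13: bits 1010111 walk d0:H3→d1:-→d2:-→d3:-→d4:-→d5:-→d6:-→d7:H0 -> H0
  - 174.0.0.0/7 clear@7
  add 175.80.0.0/12 -> H4 at depth 12
  add 114.48.0.0/12 -> H0 at depth 12
  lookup 200.153.248.161: bits 1 walk d0:H3→d1:- -> H3
  lookup 175.80.0.170: bits 1010111101010 walk d0:H3→d1:-→d2:-→d3:-→d4:-→d5:-→d6:-→d7:-→d8:-→d9:-→d10:-→d11:-→d12:H4→d13:- -> H4
  lookup 114.48.0.102: bits 011100100011 walk d0:H3→d1:-→d2:-→d3:-→d4:-→d5:-→d6:-→d7:-→d8:-→d9:-→d10:-→d11:-→d12:H0 -> H0
  lookup 15.204.70.218: bits 0 walk d0:H3→d1:- -> H3
  - 114.48.0.0/12 clear@12

== LOOKUPS ==
["H2","H0","H3","H4","H0","H3"]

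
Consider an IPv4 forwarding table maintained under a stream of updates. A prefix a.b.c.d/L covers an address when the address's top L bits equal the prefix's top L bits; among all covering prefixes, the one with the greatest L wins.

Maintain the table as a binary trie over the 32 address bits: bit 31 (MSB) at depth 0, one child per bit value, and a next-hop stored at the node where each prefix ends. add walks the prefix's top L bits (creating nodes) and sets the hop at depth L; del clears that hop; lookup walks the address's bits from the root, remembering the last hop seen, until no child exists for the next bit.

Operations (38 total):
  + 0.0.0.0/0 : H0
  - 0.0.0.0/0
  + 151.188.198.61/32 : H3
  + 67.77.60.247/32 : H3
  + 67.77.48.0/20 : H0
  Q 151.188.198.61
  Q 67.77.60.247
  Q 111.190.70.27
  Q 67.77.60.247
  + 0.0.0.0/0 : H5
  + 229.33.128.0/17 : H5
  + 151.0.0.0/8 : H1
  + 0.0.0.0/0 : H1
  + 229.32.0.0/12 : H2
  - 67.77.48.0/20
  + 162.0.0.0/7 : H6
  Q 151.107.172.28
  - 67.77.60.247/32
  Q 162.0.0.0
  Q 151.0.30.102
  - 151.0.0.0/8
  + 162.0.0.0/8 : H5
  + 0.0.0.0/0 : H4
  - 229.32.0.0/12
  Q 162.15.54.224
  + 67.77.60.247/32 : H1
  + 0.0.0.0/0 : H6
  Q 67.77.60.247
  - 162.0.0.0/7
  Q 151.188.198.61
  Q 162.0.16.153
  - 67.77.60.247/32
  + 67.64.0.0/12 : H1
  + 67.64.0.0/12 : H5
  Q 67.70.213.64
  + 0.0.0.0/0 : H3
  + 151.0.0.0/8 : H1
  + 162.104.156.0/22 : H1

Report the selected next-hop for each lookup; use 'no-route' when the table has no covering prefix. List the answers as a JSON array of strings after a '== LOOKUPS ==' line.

Trace:
  + 0.0.0.0/0 (H0) depth=0
  del 0.0.0.0/0 (clear depth 0)
  + 151.188.198.61/32 (H3) depth=32
  + 67.77.60.247/32 (H3) depth=32
  + 67.77.48.0/20 (H0) depth=20
  ? 151.188.198.61  path d0:-→d1:-→d2:-→d3:-→d4:-→d5:-→d6:-→d7:-→d8:-→d9:-→d10:-→d11:-→d12:-→d13:-→d14:-→d15:-→d16:-→d17:-→d18:-→d19:-→d20:-→d21:-→d22:-→d23:-→d24:-→d25:-→d26:-→d27:-→d28:-→d29:-→d30:-→d31:-→d32:H3  best=H3
  ? 67.77.60.247  path d0:-→d1:-→d2:-→d3:-→d4:-→d5:-→d6:-→d7:-→d8:-→d9:-→d10:-→d11:-→d12:-→d13:-→d14:-→d15:-→d16:-→d17:-→d18:-→d19:-→d20:H0→d21:-→d22:-→d23:-→d24:-→d25:-→d26:-→d27:-→d28:-→d29:-→d30:-→d31:-→d32:H3  best=H3
  ? 111.190.70.27  path d0:-→d1:-→d2:-  best=no-route
  ? 67.77.60.247  path d0:-→d1:-→d2:-→d3:-→d4:-→d5:-→d6:-→d7:-→d8:-→d9:-→d10:-→d11:-→d12:-→d13:-→d14:-→d15:-→d16:-→d17:-→d18:-→d19:-→d20:H0→d21:-→d22:-→d23:-→d24:-→d25:-→d26:-→d27:-→d28:-→d29:-→d30:-→d31:-→d32:H3  best=H3
  + 0.0.0.0/0 (H5) depth=0
  + 229.33.128.0/17 (H5) depth=17
  + 151.0.0.0/8 (H1) depth=8
  + 0.0.0.0/0 (H1) depth=0
  + 229.32.0.0/12 (H2) depth=12
  del 67.77.48.0/20 (clear depth 20)
  + 162.0.0.0/7 (H6) depth=7
  ? 151.107.172.28  path d0:H1→d1:-→d2:-→d3:-→d4:-→d5:-→d6:-→d7:-→d8:H1  best=H1
  del 67.77.60.247/32 (clear depth 32)
  ? 162.0.0.0  path d0:H1→d1:-→d2:-→d3:-→d4:-→d5:-→d6:-→d7:H6  best=H6
  ? 151.0.30.102  path d0:H1→d1:-→d2:-→d3:-→d4:-→d5:-→d6:-→d7:-→d8:H1  best=H1
  del 151.0.0.0/8 (clear depth 8)
  + 162.0.0.0/8 (H5) depth=8
  + 0.0.0.0/0 (H4) depth=0
  del 229.32.0.0/12 (clear depth 12)
  ? 162.15.54.224  path d0:H4→d1:-→d2:-→d3:-→d4:-→d5:-→d6:-→d7:H6→d8:H5  best=H5
  + 67.77.60.247/32 (H1) depth=32
  + 0.0.0.0/0 (H6) depth=0
  ? 67.77.60.247  path d0:H6→d1:-→d2:-→d3:-→d4:-→d5:-→d6:-→d7:-→d8:-→d9:-→d10:-→d11:-→d12:-→d13:-→d14:-→d15:-→d16:-→d17:-→d18:-→d19:-→d20:-→d21:-→d22:-→d23:-→d24:-→d25:-→d26:-→d27:-→d28:-→d29:-→d30:-→d31:-→d32:H1  best=H1
  del 162.0.0.0/7 (clear depth 7)
  ? 151.188.198.61  path d0:H6→d1:-→d2:-→d3:-→d4:-→d5:-→d6:-→d7:-→d8:-→d9:-→d10:-→d11:-→d12:-→d13:-→d14:-→d15:-→d16:-→d17:-→d18:-→d19:-→d20:-→d21:-→d22:-→d23:-→d24:-→d25:-→d26:-→d27:-→d28:-→d29:-→d30:-→d31:-→d32:H3  best=H3
  ? 162.0.16.153  path d0:H6→d1:-→d2:-→d3:-→d4:-→d5:-→d6:-→d7:-→d8:H5  best=H5
  del 67.77.60.247/32 (clear depth 32)
  + 67.64.0.0/12 (H1) depth=12
  + 67.64.0.0/12 (H5) depth=12
  ? 67.70.213.64  path d0:H6→d1:-→d2:-→d3:-→d4:-→d5:-→d6:-→d7:-→d8:-→d9:-→d10:-→d11:-→d12:H5  best=H5
  + 0.0.0.0/0 (H3) depth=0
  + 151.0.0.0/8 (H1) depth=8
  + 162.104.156.0/22 (H1) depth=22

== LOOKUPS ==
["H3","H3","no-route","H3","H1","H6","H1","H5","H1","H3","H5","H5"]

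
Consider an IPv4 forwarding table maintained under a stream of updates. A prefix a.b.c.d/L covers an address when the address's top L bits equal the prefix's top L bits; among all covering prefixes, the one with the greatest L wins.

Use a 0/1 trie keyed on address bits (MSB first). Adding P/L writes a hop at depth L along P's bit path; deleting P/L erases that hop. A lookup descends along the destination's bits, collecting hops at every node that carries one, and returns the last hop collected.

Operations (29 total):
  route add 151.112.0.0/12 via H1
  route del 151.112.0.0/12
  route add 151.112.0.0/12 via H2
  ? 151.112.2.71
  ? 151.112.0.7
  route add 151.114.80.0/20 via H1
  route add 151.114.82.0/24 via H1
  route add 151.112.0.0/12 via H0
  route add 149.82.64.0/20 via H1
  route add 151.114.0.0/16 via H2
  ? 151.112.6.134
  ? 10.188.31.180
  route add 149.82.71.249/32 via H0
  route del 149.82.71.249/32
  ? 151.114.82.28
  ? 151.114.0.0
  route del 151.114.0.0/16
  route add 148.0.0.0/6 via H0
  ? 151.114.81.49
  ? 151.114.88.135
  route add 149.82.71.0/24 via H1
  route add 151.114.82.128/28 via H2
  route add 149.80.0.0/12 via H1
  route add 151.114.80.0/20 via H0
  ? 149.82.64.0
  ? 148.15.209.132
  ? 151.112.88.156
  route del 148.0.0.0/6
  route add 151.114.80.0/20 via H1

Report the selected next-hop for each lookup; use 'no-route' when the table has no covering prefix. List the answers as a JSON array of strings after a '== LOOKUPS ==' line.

Apply in order:
  + 151.112.0.0/12 (H1) depth=12
  - 151.112.0.0/12 clear@12
  + 151.112.0.0/12 (H2) depth=12
  lookup 151.112.2.71: bits 100101110111 walk d0:-→d1:-→d2:-→d3:-→d4:-→d5:-→d6:-→d7:-→d8:-→d9:-→d10:-→d11:-→d12:H2 -> H2
  lookup 151.112.0.7: bits 100101110111 walk d0:-→d1:-→d2:-→d3:-→d4:-→d5:-→d6:-→d7:-→d8:-→d9:-→d10:-→d11:-→d12:H2 -> H2
  + 151.114.80.0/20 (H1) depth=20
  + 151.114.82.0/24 (H1) depth=24
  + 151.112.0.0/12 (H0) depth=12
  + 149.82.64.0/20 (H1) depth=20
  + 151.114.0.0/16 (H2) depth=16
  lookup 151.112.6.134: bits 10010111011100 walk d0:-→d1:-→d2:-→d3:-→d4:-→d5:-→d6:-→d7:-→d8:-→d9:-→d10:-→d11:-→d12:H0→d13:-→d14:- -> H0
  lookup 10.188.31.180: bits ε walk d0:- -> no-route
  + 149.82.71.249/32 (H0) depth=32
  - 149.82.71.249/32 clear@32
  lookup 151.114.82.28: bits 100101110111001001010010 walk d0:-→d1:-→d2:-→d3:-→d4:-→d5:-→d6:-→d7:-→d8:-→d9:-→d10:-→d11:-→d12:H0→d13:-→d14:-→d15:-→d16:H2→d17:-→d18:-→d19:-→d20:H1→d21:-→d22:-→d23:-→d24:H1 -> H1
  lookup 151.114.0.0: bits 10010111011100100 walk d0:-→d1:-→d2:-→d3:-→d4:-→d5:-→d6:-→d7:-→d8:-→d9:-→d10:-→d11:-→d12:H0→d13:-→d14:-→d15:-→d16:H2→d17:- -> H2
  - 151.114.0.0/16 clear@16
  + 148.0.0.0/6 (H0) depth=6
  lookup 151.114.81.49: bits 1001011101110010010100 walk d0:-→d1:-→d2:-→d3:-→d4:-→d5:-→d6:H0→d7:-→d8:-→d9:-→d10:-→d11:-→d12:H0→d13:-→d14:-→d15:-→d16:-→d17:-→d18:-→d19:-→d20:H1→d21:-→d22:- -> H1
  lookup 151.114.88.135: bits 10010111011100100101 walk d0:-→d1:-→d2:-→d3:-→d4:-→d5:-→d6:H0→d7:-→d8:-→d9:-→d10:-→d11:-→d12:H0→d13:-→d14:-→d15:-→d16:-→d17:-→d18:-→d19:-→d20:H1 -> H1
  + 149.82.71.0/24 (H1) depth=24
  + 151.114.82.128/28 (H2) depth=28
  + 149.80.0.0/12 (H1) depth=12
  + 151.114.80.0/20 (H0) depth=20
  lookup 149.82.64.0: bits 100101010101001001000 walk d0:-→d1:-→d2:-→d3:-→d4:-→d5:-→d6:H0→d7:-→d8:-→d9:-→d10:-→d11:-→d12:H1→d13:-→d14:-→d15:-→d16:-→d17:-→d18:-→d19:-→d20:H1→d21:- -> H1
  lookup 148.15.209.132: bits 1001010 walk d0:-→d1:-→d2:-→d3:-→d4:-→d5:-→d6:H0→d7:- -> H0
  lookup 151.112.88.156: bits 10010111011100 walk d0:-→d1:-→d2:-→d3:-→d4:-→d5:-→d6:H0→d7:-→d8:-→d9:-→d10:-→d11:-→d12:H0→d13:-→d14:- -> H0
  - 148.0.0.0/6 clear@6
  + 151.114.80.0/20 (H1) depth=20

== LOOKUPS ==
["H2","H2","H0","no-route","H1","H2","H1","H1","H1","H0","H0"]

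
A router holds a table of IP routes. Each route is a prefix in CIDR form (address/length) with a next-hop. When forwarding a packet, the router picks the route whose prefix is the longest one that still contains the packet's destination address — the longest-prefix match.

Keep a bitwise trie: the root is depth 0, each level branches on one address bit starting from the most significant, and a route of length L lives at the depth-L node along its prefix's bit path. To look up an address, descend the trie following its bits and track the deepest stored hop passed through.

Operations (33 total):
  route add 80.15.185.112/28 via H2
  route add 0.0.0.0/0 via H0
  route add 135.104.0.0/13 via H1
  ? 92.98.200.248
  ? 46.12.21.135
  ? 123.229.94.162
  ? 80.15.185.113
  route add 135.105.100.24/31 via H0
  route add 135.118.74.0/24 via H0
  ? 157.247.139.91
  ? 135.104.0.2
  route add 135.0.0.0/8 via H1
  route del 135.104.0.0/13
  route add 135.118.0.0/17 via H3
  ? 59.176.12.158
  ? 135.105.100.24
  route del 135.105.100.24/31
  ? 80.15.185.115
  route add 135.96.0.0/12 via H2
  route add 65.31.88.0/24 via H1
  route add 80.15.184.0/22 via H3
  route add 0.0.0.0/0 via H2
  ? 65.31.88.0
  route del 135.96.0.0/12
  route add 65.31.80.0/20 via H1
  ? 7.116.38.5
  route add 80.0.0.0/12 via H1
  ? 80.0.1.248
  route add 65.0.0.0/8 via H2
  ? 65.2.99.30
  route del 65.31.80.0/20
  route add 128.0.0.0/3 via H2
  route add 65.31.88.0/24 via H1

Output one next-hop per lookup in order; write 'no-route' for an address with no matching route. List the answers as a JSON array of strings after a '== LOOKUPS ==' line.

Trace:
  add 80.15.185.112/28 -> H2 at depth 28
  add 0.0.0.0/0 -> H0 at depth 0
  add 135.104.0.0/13 -> H1 at depth 13
  lookup 92.98.200.248: bits 0101 walk d0:H0→d1:-→d2:-→d3:-→d4:- -> H0
  lookup 46.12.21.135: bits 0 walk d0:H0→d1:- -> H0
  lookup 123.229.94.162: bits 01 walk d0:H0→d1:-→d2:- -> H0
  lookup 80.15.185.113: bits 0101000000001111101110010111 walk d0:H0→d1:-→d2:-→d3:-→d4:-→d5:-→d6:-→d7:-→d8:-→d9:-→d10:-→d11:-→d12:-→d13:-→d14:-→d15:-→d16:-→d17:-→d18:-→d19:-→d20:-→d21:-→d22:-→d23:-→d24:-→d25:-→d26:-→d27:-→d28:H2 -> H2
  add 135.105.100.24/31 -> H0 at depth 31
  add 135.118.74.0/24 -> H0 at depth 24
  lookup 157.247.139.91: bits 100 walk d0:H0→d1:-→d2:-→d3:- -> H0
  lookup 135.104.0.2: bits 100001110110100 walk d0:H0→d1:-→d2:-→d3:-→d4:-→d5:-→d6:-→d7:-→d8:-→d9:-→d10:-→d11:-→d12:-→d13:H1→d14:-→d15:- -> H1
  add 135.0.0.0/8 -> H1 at depth 8
  del 135.104.0.0/13 (clear depth 13)
  add 135.118.0.0/17 -> H3 at depth 17
  lookup 59.176.12.158: bits 0 walk d0:H0→d1:- -> H0
  lookup 135.105.100.24: bits 1000011101101001011001000001100 walk d0:H0→d1:-→d2:-→d3:-→d4:-→d5:-→d6:-→d7:-→d8:H1→d9:-→d10:-→d11:-→d12:-→d13:-→d14:-→d15:-→d16:-→d17:-→d18:-→d19:-→d20:-→d21:-→d22:-→d23:-→d24:-→d25:-→d26:-→d27:-→d28:-→d29:-→d30:-→d31:H0 -> H0
  del 135.105.100.24/31 (clear depth 31)
  lookup 80.15.185.115: bits 0101000000001111101110010111 walk d0:H0→d1:-→d2:-→d3:-→d4:-→d5:-→d6:-→d7:-→d8:-→d9:-→d10:-→d11:-→d12:-→d13:-→d14:-→d15:-→d16:-→d17:-→d18:-→d19:-→d20:-→d21:-→d22:-→d23:-→d24:-→d25:-→d26:-→d27:-→d28:H2 -> H2
  add 135.96.0.0/12 -> H2 at depth 12
  add 65.31.88.0/24 -> H1 at depth 24
  add 80.15.184.0/22 -> H3 at depth 22
  add 0.0.0.0/0 -> H2 at depth 0
  lookup 65.31.88.0: bits 010000010001111101011000 walk d0:H2→d1:-→d2:-→d3:-→d4:-→d5:-→d6:-→d7:-→d8:-→d9:-→d10:-→d11:-→d12:-→d13:-→d14:-→d15:-→d16:-→d17:-→d18:-→d19:-→d20:-→d21:-→d22:-→d23:-→d24:H1 -> H1
  del 135.96.0.0/12 (clear depth 12)
  add 65.31.80.0/20 -> H1 at depth 20
  lookup 7.116.38.5: bits 0 walk d0:H2→d1:- -> H2
  add 80.0.0.0/12 -> H1 at depth 12
  lookup 80.0.1.248: bits 010100000000 walk d0:H2→d1:-→d2:-→d3:-→d4:-→d5:-→d6:-→d7:-→d8:-→d9:-→d10:-→d11:-→d12:H1 -> H1
  add 65.0.0.0/8 -> H2 at depth 8
  lookup 65.2.99.30: bits 01000001000 walk d0:H2→d1:-→d2:-→d3:-→d4:-→d5:-→d6:-→d7:-→d8:H2→d9:-→d10:-→d11:- -> H2
  del 65.31.80.0/20 (clear depth 20)
  add 128.0.0.0/3 -> H2 at depth 3
  add 65.31.88.0/24 -> H1 at depth 24

== LOOKUPS ==
["H0","H0","H0","H2","H0","H1","H0","H0","H2","H1","H2","H1","H2"]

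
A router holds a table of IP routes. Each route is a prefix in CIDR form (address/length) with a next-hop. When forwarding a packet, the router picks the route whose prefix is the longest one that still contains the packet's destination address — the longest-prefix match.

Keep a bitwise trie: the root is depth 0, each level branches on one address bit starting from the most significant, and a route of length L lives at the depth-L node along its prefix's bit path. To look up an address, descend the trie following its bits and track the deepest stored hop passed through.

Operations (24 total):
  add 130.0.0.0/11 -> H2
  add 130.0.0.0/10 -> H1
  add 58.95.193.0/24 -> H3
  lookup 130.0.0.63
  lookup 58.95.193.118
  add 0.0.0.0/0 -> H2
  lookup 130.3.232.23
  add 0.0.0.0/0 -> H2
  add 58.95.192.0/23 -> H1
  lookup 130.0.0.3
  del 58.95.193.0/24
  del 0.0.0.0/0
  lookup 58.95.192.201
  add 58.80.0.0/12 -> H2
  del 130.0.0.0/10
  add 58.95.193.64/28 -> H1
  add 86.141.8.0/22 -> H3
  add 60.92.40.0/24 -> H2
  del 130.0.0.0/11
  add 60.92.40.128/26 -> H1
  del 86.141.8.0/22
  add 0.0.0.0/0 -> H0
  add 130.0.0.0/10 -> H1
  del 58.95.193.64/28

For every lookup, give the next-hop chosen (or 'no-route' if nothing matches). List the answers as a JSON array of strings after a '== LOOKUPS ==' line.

Apply in order:
  add 130.0.0.0/11 -> H2 at depth 11
  add 130.0.0.0/10 -> H1 at depth 10
  add 58.95.193.0/24 -> H3 at depth 24
  lookup 130.0.0.63: bits 10000010000 walk d0:-→d1:-→d2:-→d3:-→d4:-→d5:-→d6:-→d7:-→d8:-→d9:-→d10:H1→d11:H2 -> H2
  lookup 58.95.193.118: bits 001110100101111111000001 walk d0:-→d1:-→d2:-→d3:-→d4:-→d5:-→d6:-→d7:-→d8:-→d9:-→d10:-→d11:-→d12:-→d13:-→d14:-→d15:-→d16:-→d17:-→d18:-→d19:-→d20:-→d21:-→d22:-→d23:-→d24:H3 -> H3
  add 0.0.0.0/0 -> H2 at depth 0
  lookup 130.3.232.23: bits 10000010000 walk d0:H2→d1:-→d2:-→d3:-→d4:-→d5:-→d6:-→d7:-→d8:-→d9:-→d10:H1→d11:H2 -> H2
  add 0.0.0.0/0 -> H2 at depth 0
  add 58.95.192.0/23 -> H1 at depth 23
  lookup 130.0.0.3: bits 10000010000 walk d0:H2→d1:-→d2:-→d3:-→d4:-→d5:-→d6:-→d7:-→d8:-→d9:-→d10:H1→d11:H2 -> H2
  - 58.95.193.0/24 clear@24
  - 0.0.0.0/0 clear@0
  lookup 58.95.192.201: bits 00111010010111111100000 walk d0:-→d1:-→d2:-→d3:-→d4:-→d5:-→d6:-→d7:-→d8:-→d9:-→d10:-→d11:-→d12:-→d13:-→d14:-→d15:-→d16:-→d17:-→d18:-→d19:-→d20:-→d21:-→d22:-→d23:H1 -> H1
  add 58.80.0.0/12 -> H2 at depth 12
  - 130.0.0.0/10 clear@10
  add 58.95.193.64/28 -> H1 at depth 28
  add 86.141.8.0/22 -> H3 at depth 22
  add 60.92.40.0/24 -> H2 at depth 24
  - 130.0.0.0/11 clear@11
  add 60.92.40.128/26 -> H1 at depth 26
  - 86.141.8.0/22 clear@22
  add 0.0.0.0/0 -> H0 at depth 0
  add 130.0.0.0/10 -> H1 at depth 10
  - 58.95.193.64/28 clear@28

== LOOKUPS ==
["H2","H3","H2","H2","H1"]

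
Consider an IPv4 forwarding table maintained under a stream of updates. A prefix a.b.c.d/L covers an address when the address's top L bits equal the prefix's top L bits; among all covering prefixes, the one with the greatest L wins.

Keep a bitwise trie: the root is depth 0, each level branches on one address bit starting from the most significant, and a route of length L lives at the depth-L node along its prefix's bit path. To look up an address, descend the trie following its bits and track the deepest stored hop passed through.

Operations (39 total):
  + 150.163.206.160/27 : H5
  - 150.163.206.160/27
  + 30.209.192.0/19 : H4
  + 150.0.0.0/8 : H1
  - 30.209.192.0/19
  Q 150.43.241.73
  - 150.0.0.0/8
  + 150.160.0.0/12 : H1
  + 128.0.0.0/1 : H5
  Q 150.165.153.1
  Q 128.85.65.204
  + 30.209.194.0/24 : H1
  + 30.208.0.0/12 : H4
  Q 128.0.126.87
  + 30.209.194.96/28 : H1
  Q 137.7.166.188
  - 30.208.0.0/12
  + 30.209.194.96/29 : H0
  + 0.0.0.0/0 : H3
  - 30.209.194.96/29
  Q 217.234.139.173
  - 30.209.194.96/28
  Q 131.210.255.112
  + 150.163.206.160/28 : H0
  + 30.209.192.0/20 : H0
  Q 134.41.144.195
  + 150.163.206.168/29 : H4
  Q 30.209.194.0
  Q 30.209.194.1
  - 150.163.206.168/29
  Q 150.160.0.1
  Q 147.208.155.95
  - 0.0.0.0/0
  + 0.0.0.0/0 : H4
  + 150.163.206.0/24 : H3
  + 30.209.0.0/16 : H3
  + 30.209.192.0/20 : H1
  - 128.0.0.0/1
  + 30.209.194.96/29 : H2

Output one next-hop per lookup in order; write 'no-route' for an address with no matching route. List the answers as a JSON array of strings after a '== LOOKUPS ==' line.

Process each operation:
  add 150.163.206.160/27 -> H5 at depth 27
  - 150.163.206.160/27 clear@27
  add 30.209.192.0/19 -> H4 at depth 19
  add 150.0.0.0/8 -> H1 at depth 8
  - 30.209.192.0/19 clear@19
  lookup 150.43.241.73: bits 10010110 walk d0:-→d1:-→d2:-→d3:-→d4:-→d5:-→d6:-→d7:-→d8:H1 -> H1
  - 150.0.0.0/8 clear@8
  add 150.160.0.0/12 -> H1 at depth 12
  add 128.0.0.0/1 -> H5 at depth 1
  lookup 150.165.153.1: bits 1001011010100 walk d0:-→d1:H5→d2:-→d3:-→d4:-→d5:-→d6:-→d7:-→d8:-→d9:-→d10:-→d11:-→d12:H1→d13:- -> H1
  lookup 128.85.65.204: bits 100 walk d0:-→d1:H5→d2:-→d3:- -> H5
  add 30.209.194.0/24 -> H1 at depth 24
  add 30.208.0.0/12 -> H4 at depth 12
  lookup 128.0.126.87: bits 100 walk d0:-→d1:H5→d2:-→d3:- -> H5
  add 30.209.194.96/28 -> H1 at depth 28
  lookup 137.7.166.188: bits 100 walk d0:-→d1:H5→d2:-→d3:- -> H5
  - 30.208.0.0/12 clear@12
  add 30.209.194.96/29 -> H0 at depth 29
  add 0.0.0.0/0 -> H3 at depth 0
  - 30.209.194.96/29 clear@29
  lookup 217.234.139.173: bits 1 walk d0:H3→d1:H5 -> H5
  - 30.209.194.96/28 clear@28
  lookup 131.210.255.112: bits 100 walk d0:H3→d1:H5→d2:-→d3:- -> H5
  add 150.163.206.160/28 -> H0 at depth 28
  add 30.209.192.0/20 -> H0 at depth 20
  lookup 134.41.144.195: bits 100 walk d0:H3→d1:H5→d2:-→d3:- -> H5
  add 150.163.206.168/29 -> H4 at depth 29
  lookup 30.209.194.0: bits 0001111011010001110000100 walk d0:H3→d1:-→d2:-→d3:-→d4:-→d5:-→d6:-→d7:-→d8:-→d9:-→d10:-→d11:-→d12:-→d13:-→d14:-→d15:-→d16:-→d17:-→d18:-→d19:-→d20:H0→d21:-→d22:-→d23:-→d24:H1→d25:- -> H1
  lookup 30.209.194.1: bits 0001111011010001110000100 walk d0:H3→d1:-→d2:-→d3:-→d4:-→d5:-→d6:-→d7:-→d8:-→d9:-→d10:-→d11:-→d12:-→d13:-→d14:-→d15:-→d16:-→d17:-→d18:-→d19:-→d20:H0→d21:-→d22:-→d23:-→d24:H1→d25:- -> H1
  - 150.163.206.168/29 clear@29
  lookup 150.160.0.1: bits 10010110101000 walk d0:H3→d1:H5→d2:-→d3:-→d4:-→d5:-→d6:-→d7:-→d8:-→d9:-→d10:-→d11:-→d12:H1→d13:-→d14:- -> H1
  lookup 147.208.155.95: bits 10010 walk d0:H3→d1:H5→d2:-→d3:-→d4:-→d5:- -> H5
  - 0.0.0.0/0 clear@0
  add 0.0.0.0/0 -> H4 at depth 0
  add 150.163.206.0/24 -> H3 at depth 24
  add 30.209.0.0/16 -> H3 at depth 16
  add 30.209.192.0/20 -> H1 at depth 20
  - 128.0.0.0/1 clear@1
  add 30.209.194.96/29 -> H2 at depth 29

== LOOKUPS ==
["H1","H1","H5","H5","H5","H5","H5","H5","H1","H1","H1","H5"]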